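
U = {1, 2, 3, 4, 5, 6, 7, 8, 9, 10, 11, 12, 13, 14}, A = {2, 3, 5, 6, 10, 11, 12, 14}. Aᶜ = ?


Aᶜ = U \ A = elements in U but not in A
U = {1, 2, 3, 4, 5, 6, 7, 8, 9, 10, 11, 12, 13, 14}
A = {2, 3, 5, 6, 10, 11, 12, 14}
Aᶜ = {1, 4, 7, 8, 9, 13}

Aᶜ = {1, 4, 7, 8, 9, 13}


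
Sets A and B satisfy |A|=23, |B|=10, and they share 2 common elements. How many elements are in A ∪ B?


|A ∪ B| = |A| + |B| - |A ∩ B|
= 23 + 10 - 2
= 31

|A ∪ B| = 31


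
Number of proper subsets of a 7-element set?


Total subsets = 2^n = 2^7 = 128
Proper subsets exclude the set itself: 2^n - 1
= 128 - 1
= 127

Number of proper subsets = 127


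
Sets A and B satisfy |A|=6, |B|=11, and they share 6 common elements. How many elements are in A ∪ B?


|A ∪ B| = |A| + |B| - |A ∩ B|
= 6 + 11 - 6
= 11

|A ∪ B| = 11


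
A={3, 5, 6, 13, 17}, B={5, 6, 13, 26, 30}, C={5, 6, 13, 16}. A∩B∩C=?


A ∩ B = {5, 6, 13}
(A ∩ B) ∩ C = {5, 6, 13}

A ∩ B ∩ C = {5, 6, 13}


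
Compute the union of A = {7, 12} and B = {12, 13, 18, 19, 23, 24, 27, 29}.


A ∪ B = all elements in A or B (or both)
A = {7, 12}
B = {12, 13, 18, 19, 23, 24, 27, 29}
A ∪ B = {7, 12, 13, 18, 19, 23, 24, 27, 29}

A ∪ B = {7, 12, 13, 18, 19, 23, 24, 27, 29}


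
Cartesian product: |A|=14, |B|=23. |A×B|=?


|A × B| = |A| × |B|
= 14 × 23
= 322

|A × B| = 322


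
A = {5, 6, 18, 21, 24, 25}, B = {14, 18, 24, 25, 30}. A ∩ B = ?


A ∩ B = elements in both A and B
A = {5, 6, 18, 21, 24, 25}
B = {14, 18, 24, 25, 30}
A ∩ B = {18, 24, 25}

A ∩ B = {18, 24, 25}


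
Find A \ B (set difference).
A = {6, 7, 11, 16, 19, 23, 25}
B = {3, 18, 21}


A \ B = elements in A but not in B
A = {6, 7, 11, 16, 19, 23, 25}
B = {3, 18, 21}
Remove from A any elements in B
A \ B = {6, 7, 11, 16, 19, 23, 25}

A \ B = {6, 7, 11, 16, 19, 23, 25}


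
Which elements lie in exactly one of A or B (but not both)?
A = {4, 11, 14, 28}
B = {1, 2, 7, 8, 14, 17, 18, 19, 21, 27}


A △ B = (A \ B) ∪ (B \ A) = elements in exactly one of A or B
A \ B = {4, 11, 28}
B \ A = {1, 2, 7, 8, 17, 18, 19, 21, 27}
A △ B = {1, 2, 4, 7, 8, 11, 17, 18, 19, 21, 27, 28}

A △ B = {1, 2, 4, 7, 8, 11, 17, 18, 19, 21, 27, 28}


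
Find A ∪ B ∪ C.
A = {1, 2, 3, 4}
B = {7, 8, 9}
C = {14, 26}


A ∪ B = {1, 2, 3, 4, 7, 8, 9}
(A ∪ B) ∪ C = {1, 2, 3, 4, 7, 8, 9, 14, 26}

A ∪ B ∪ C = {1, 2, 3, 4, 7, 8, 9, 14, 26}


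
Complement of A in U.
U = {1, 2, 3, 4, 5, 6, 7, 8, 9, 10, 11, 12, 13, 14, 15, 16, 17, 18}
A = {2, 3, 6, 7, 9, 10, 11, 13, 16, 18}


Aᶜ = U \ A = elements in U but not in A
U = {1, 2, 3, 4, 5, 6, 7, 8, 9, 10, 11, 12, 13, 14, 15, 16, 17, 18}
A = {2, 3, 6, 7, 9, 10, 11, 13, 16, 18}
Aᶜ = {1, 4, 5, 8, 12, 14, 15, 17}

Aᶜ = {1, 4, 5, 8, 12, 14, 15, 17}


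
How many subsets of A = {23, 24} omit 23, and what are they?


A subset of A that omits 23 is a subset of A \ {23}, so there are 2^(n-1) = 2^1 = 2 of them.
Subsets excluding 23: ∅, {24}

Subsets excluding 23 (2 total): ∅, {24}


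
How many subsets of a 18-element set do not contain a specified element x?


Subsets of A avoiding x are subsets of A \ {x}, which has 17 elements.
Count = 2^(n-1) = 2^17
= 131072

Number of subsets avoiding x = 131072


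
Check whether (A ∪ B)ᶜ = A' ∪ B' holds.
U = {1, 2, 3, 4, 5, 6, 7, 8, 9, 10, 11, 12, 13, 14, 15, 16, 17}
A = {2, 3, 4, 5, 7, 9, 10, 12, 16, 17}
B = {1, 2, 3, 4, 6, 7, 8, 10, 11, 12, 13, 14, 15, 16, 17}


LHS: A ∪ B = {1, 2, 3, 4, 5, 6, 7, 8, 9, 10, 11, 12, 13, 14, 15, 16, 17}
(A ∪ B)' = U \ (A ∪ B) = ∅
A' = {1, 6, 8, 11, 13, 14, 15}, B' = {5, 9}
Claimed RHS: A' ∪ B' = {1, 5, 6, 8, 9, 11, 13, 14, 15}
Identity is INVALID: LHS = ∅ but the RHS claimed here equals {1, 5, 6, 8, 9, 11, 13, 14, 15}. The correct form is (A ∪ B)' = A' ∩ B'.

Identity is invalid: (A ∪ B)' = ∅ but A' ∪ B' = {1, 5, 6, 8, 9, 11, 13, 14, 15}. The correct De Morgan law is (A ∪ B)' = A' ∩ B'.


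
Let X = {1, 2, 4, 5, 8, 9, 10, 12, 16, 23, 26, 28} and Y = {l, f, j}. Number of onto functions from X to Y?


n = |X| = 12, k = |Y| = 3. Surjections via inclusion-exclusion:
S(n,k) = Σ(-1)^i × C(k,i) × (k-i)^n, i=0 to k
i=0: (-1)^0×C(3,0)×3^12 = 531441
i=1: (-1)^1×C(3,1)×2^12 = -12288
i=2: (-1)^2×C(3,2)×1^12 = 3
i=3: (-1)^3×C(3,3)×0^12 = 0
Total = 519156

Number of surjections = 519156


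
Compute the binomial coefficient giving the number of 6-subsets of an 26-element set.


C(n,k) = n! / (k!(n-k)!)
C(26,6) = 26! / (6!20!)
= 230230

C(26,6) = 230230


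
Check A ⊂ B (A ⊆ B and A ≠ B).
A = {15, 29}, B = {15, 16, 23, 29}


A ⊂ B requires: A ⊆ B AND A ≠ B.
A ⊆ B? Yes
A = B? No
A ⊂ B: Yes (A is a proper subset of B)

Yes, A ⊂ B


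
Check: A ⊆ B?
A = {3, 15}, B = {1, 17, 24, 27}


A ⊆ B means every element of A is in B.
Elements in A not in B: {3, 15}
So A ⊄ B.

No, A ⊄ B


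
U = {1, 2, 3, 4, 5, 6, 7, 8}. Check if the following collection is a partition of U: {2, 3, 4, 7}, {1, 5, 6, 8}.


A partition requires: (1) non-empty parts, (2) pairwise disjoint, (3) union = U
Parts: {2, 3, 4, 7}, {1, 5, 6, 8}
Union of parts: {1, 2, 3, 4, 5, 6, 7, 8}
U = {1, 2, 3, 4, 5, 6, 7, 8}
All non-empty? True
Pairwise disjoint? True
Covers U? True

Yes, valid partition


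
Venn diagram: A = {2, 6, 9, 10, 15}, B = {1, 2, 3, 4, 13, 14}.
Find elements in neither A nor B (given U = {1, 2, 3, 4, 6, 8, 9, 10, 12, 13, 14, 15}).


A = {2, 6, 9, 10, 15}
B = {1, 2, 3, 4, 13, 14}
Region: in neither A nor B (given U = {1, 2, 3, 4, 6, 8, 9, 10, 12, 13, 14, 15})
Elements: {8, 12}

Elements in neither A nor B (given U = {1, 2, 3, 4, 6, 8, 9, 10, 12, 13, 14, 15}): {8, 12}


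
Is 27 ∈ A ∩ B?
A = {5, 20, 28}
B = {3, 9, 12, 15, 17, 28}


A = {5, 20, 28}, B = {3, 9, 12, 15, 17, 28}
A ∩ B = elements in both A and B
A ∩ B = {28}
Checking if 27 ∈ A ∩ B
27 is not in A ∩ B → False

27 ∉ A ∩ B


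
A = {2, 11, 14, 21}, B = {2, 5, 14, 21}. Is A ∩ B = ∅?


Disjoint means A ∩ B = ∅.
A ∩ B = {2, 14, 21}
A ∩ B ≠ ∅, so A and B are NOT disjoint.

No, A and B are not disjoint (A ∩ B = {2, 14, 21})


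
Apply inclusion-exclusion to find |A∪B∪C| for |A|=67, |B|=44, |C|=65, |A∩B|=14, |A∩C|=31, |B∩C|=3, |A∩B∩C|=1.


|A∪B∪C| = |A|+|B|+|C| - |A∩B|-|A∩C|-|B∩C| + |A∩B∩C|
= 67+44+65 - 14-31-3 + 1
= 176 - 48 + 1
= 129

|A ∪ B ∪ C| = 129


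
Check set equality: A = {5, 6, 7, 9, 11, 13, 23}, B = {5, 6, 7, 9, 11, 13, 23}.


Two sets are equal iff they have exactly the same elements.
A = {5, 6, 7, 9, 11, 13, 23}
B = {5, 6, 7, 9, 11, 13, 23}
Same elements → A = B

Yes, A = B


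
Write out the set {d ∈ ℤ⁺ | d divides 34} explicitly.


Checking each candidate:
Condition: positive divisors of 34
Result = {1, 2, 17, 34}

{1, 2, 17, 34}


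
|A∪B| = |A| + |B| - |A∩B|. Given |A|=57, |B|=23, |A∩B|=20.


|A ∪ B| = |A| + |B| - |A ∩ B|
= 57 + 23 - 20
= 60

|A ∪ B| = 60


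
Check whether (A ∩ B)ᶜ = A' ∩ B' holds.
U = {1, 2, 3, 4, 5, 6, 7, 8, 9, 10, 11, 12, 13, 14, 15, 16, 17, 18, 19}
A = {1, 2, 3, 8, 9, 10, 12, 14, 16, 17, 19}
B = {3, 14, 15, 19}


LHS: A ∩ B = {3, 14, 19}
(A ∩ B)' = U \ (A ∩ B) = {1, 2, 4, 5, 6, 7, 8, 9, 10, 11, 12, 13, 15, 16, 17, 18}
A' = {4, 5, 6, 7, 11, 13, 15, 18}, B' = {1, 2, 4, 5, 6, 7, 8, 9, 10, 11, 12, 13, 16, 17, 18}
Claimed RHS: A' ∩ B' = {4, 5, 6, 7, 11, 13, 18}
Identity is INVALID: LHS = {1, 2, 4, 5, 6, 7, 8, 9, 10, 11, 12, 13, 15, 16, 17, 18} but the RHS claimed here equals {4, 5, 6, 7, 11, 13, 18}. The correct form is (A ∩ B)' = A' ∪ B'.

Identity is invalid: (A ∩ B)' = {1, 2, 4, 5, 6, 7, 8, 9, 10, 11, 12, 13, 15, 16, 17, 18} but A' ∩ B' = {4, 5, 6, 7, 11, 13, 18}. The correct De Morgan law is (A ∩ B)' = A' ∪ B'.


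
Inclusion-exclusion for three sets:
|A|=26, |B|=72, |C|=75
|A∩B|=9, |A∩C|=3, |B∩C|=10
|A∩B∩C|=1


|A∪B∪C| = |A|+|B|+|C| - |A∩B|-|A∩C|-|B∩C| + |A∩B∩C|
= 26+72+75 - 9-3-10 + 1
= 173 - 22 + 1
= 152

|A ∪ B ∪ C| = 152


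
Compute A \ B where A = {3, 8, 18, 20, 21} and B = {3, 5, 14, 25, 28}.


A \ B = elements in A but not in B
A = {3, 8, 18, 20, 21}
B = {3, 5, 14, 25, 28}
Remove from A any elements in B
A \ B = {8, 18, 20, 21}

A \ B = {8, 18, 20, 21}


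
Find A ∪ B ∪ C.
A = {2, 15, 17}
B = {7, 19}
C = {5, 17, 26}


A ∪ B = {2, 7, 15, 17, 19}
(A ∪ B) ∪ C = {2, 5, 7, 15, 17, 19, 26}

A ∪ B ∪ C = {2, 5, 7, 15, 17, 19, 26}


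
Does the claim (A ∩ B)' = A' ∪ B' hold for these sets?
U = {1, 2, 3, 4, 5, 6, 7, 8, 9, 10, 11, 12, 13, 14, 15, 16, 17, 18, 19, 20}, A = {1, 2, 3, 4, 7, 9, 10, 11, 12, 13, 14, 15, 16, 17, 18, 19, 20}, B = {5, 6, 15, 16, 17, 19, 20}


LHS: A ∩ B = {15, 16, 17, 19, 20}
(A ∩ B)' = U \ (A ∩ B) = {1, 2, 3, 4, 5, 6, 7, 8, 9, 10, 11, 12, 13, 14, 18}
A' = {5, 6, 8}, B' = {1, 2, 3, 4, 7, 8, 9, 10, 11, 12, 13, 14, 18}
Claimed RHS: A' ∪ B' = {1, 2, 3, 4, 5, 6, 7, 8, 9, 10, 11, 12, 13, 14, 18}
Identity is VALID: LHS = RHS = {1, 2, 3, 4, 5, 6, 7, 8, 9, 10, 11, 12, 13, 14, 18} ✓

Identity is valid. (A ∩ B)' = A' ∪ B' = {1, 2, 3, 4, 5, 6, 7, 8, 9, 10, 11, 12, 13, 14, 18}


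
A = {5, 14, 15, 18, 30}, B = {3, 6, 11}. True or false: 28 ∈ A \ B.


A = {5, 14, 15, 18, 30}, B = {3, 6, 11}
A \ B = elements in A but not in B
A \ B = {5, 14, 15, 18, 30}
Checking if 28 ∈ A \ B
28 is not in A \ B → False

28 ∉ A \ B


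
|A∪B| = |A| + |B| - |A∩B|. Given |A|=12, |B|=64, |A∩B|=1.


|A ∪ B| = |A| + |B| - |A ∩ B|
= 12 + 64 - 1
= 75

|A ∪ B| = 75


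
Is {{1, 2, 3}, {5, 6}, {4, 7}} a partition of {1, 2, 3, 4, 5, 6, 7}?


A partition requires: (1) non-empty parts, (2) pairwise disjoint, (3) union = U
Parts: {1, 2, 3}, {5, 6}, {4, 7}
Union of parts: {1, 2, 3, 4, 5, 6, 7}
U = {1, 2, 3, 4, 5, 6, 7}
All non-empty? True
Pairwise disjoint? True
Covers U? True

Yes, valid partition


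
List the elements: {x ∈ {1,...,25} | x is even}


Checking each candidate:
Condition: even numbers in {1,...,25}
Result = {2, 4, 6, 8, 10, 12, 14, 16, 18, 20, 22, 24}

{2, 4, 6, 8, 10, 12, 14, 16, 18, 20, 22, 24}


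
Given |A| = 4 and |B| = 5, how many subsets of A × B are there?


A relation from A to B is any subset of A × B.
|A × B| = 4 × 5 = 20
# relations = 2^|A × B| = 2^20 = 1048576

Number of relations = 1048576


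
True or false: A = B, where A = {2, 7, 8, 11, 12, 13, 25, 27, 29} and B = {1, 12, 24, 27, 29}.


Two sets are equal iff they have exactly the same elements.
A = {2, 7, 8, 11, 12, 13, 25, 27, 29}
B = {1, 12, 24, 27, 29}
Differences: {1, 2, 7, 8, 11, 13, 24, 25}
A ≠ B

No, A ≠ B


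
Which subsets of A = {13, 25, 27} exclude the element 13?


A subset of A that omits 13 is a subset of A \ {13}, so there are 2^(n-1) = 2^2 = 4 of them.
Subsets excluding 13: ∅, {25}, {27}, {25, 27}

Subsets excluding 13 (4 total): ∅, {25}, {27}, {25, 27}


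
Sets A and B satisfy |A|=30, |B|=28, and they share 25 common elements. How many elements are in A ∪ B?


|A ∪ B| = |A| + |B| - |A ∩ B|
= 30 + 28 - 25
= 33

|A ∪ B| = 33


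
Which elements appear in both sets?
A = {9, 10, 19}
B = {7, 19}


A ∩ B = elements in both A and B
A = {9, 10, 19}
B = {7, 19}
A ∩ B = {19}

A ∩ B = {19}


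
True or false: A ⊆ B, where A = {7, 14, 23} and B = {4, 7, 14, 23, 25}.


A ⊆ B means every element of A is in B.
All elements of A are in B.
So A ⊆ B.

Yes, A ⊆ B


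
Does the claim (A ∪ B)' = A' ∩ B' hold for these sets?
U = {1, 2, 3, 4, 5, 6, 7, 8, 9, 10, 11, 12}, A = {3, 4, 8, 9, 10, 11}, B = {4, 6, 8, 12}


LHS: A ∪ B = {3, 4, 6, 8, 9, 10, 11, 12}
(A ∪ B)' = U \ (A ∪ B) = {1, 2, 5, 7}
A' = {1, 2, 5, 6, 7, 12}, B' = {1, 2, 3, 5, 7, 9, 10, 11}
Claimed RHS: A' ∩ B' = {1, 2, 5, 7}
Identity is VALID: LHS = RHS = {1, 2, 5, 7} ✓

Identity is valid. (A ∪ B)' = A' ∩ B' = {1, 2, 5, 7}


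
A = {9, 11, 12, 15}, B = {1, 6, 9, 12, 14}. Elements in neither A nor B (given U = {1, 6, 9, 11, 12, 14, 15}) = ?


A = {9, 11, 12, 15}
B = {1, 6, 9, 12, 14}
Region: in neither A nor B (given U = {1, 6, 9, 11, 12, 14, 15})
Elements: ∅

Elements in neither A nor B (given U = {1, 6, 9, 11, 12, 14, 15}): ∅


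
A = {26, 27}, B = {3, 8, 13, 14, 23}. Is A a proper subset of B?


A ⊂ B requires: A ⊆ B AND A ≠ B.
A ⊆ B? No
A ⊄ B, so A is not a proper subset.

No, A is not a proper subset of B


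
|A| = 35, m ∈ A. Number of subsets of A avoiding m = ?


Subsets of A avoiding m are subsets of A \ {m}, which has 34 elements.
Count = 2^(n-1) = 2^34
= 17179869184

Number of subsets avoiding m = 17179869184


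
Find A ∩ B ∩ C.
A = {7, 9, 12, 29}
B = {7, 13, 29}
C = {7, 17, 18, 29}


A ∩ B = {7, 29}
(A ∩ B) ∩ C = {7, 29}

A ∩ B ∩ C = {7, 29}


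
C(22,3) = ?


C(n,k) = n! / (k!(n-k)!)
C(22,3) = 22! / (3!19!)
= 1540

C(22,3) = 1540


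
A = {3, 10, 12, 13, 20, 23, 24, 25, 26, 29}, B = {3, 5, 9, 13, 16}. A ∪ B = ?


A ∪ B = all elements in A or B (or both)
A = {3, 10, 12, 13, 20, 23, 24, 25, 26, 29}
B = {3, 5, 9, 13, 16}
A ∪ B = {3, 5, 9, 10, 12, 13, 16, 20, 23, 24, 25, 26, 29}

A ∪ B = {3, 5, 9, 10, 12, 13, 16, 20, 23, 24, 25, 26, 29}


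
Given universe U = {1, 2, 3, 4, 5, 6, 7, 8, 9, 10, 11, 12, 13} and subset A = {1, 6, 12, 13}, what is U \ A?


Aᶜ = U \ A = elements in U but not in A
U = {1, 2, 3, 4, 5, 6, 7, 8, 9, 10, 11, 12, 13}
A = {1, 6, 12, 13}
Aᶜ = {2, 3, 4, 5, 7, 8, 9, 10, 11}

Aᶜ = {2, 3, 4, 5, 7, 8, 9, 10, 11}


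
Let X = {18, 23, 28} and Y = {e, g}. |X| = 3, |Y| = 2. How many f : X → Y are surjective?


n = |X| = 3, k = |Y| = 2. Surjections via inclusion-exclusion:
S(n,k) = Σ(-1)^i × C(k,i) × (k-i)^n, i=0 to k
i=0: (-1)^0×C(2,0)×2^3 = 8
i=1: (-1)^1×C(2,1)×1^3 = -2
i=2: (-1)^2×C(2,2)×0^3 = 0
Total = 6

Number of surjections = 6


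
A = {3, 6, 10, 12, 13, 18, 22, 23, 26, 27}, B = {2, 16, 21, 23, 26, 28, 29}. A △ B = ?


A △ B = (A \ B) ∪ (B \ A) = elements in exactly one of A or B
A \ B = {3, 6, 10, 12, 13, 18, 22, 27}
B \ A = {2, 16, 21, 28, 29}
A △ B = {2, 3, 6, 10, 12, 13, 16, 18, 21, 22, 27, 28, 29}

A △ B = {2, 3, 6, 10, 12, 13, 16, 18, 21, 22, 27, 28, 29}


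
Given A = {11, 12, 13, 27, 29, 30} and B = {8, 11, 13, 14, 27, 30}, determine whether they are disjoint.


Disjoint means A ∩ B = ∅.
A ∩ B = {11, 13, 27, 30}
A ∩ B ≠ ∅, so A and B are NOT disjoint.

No, A and B are not disjoint (A ∩ B = {11, 13, 27, 30})


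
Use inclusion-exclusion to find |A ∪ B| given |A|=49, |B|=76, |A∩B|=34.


|A ∪ B| = |A| + |B| - |A ∩ B|
= 49 + 76 - 34
= 91

|A ∪ B| = 91


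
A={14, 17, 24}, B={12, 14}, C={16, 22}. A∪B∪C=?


A ∪ B = {12, 14, 17, 24}
(A ∪ B) ∪ C = {12, 14, 16, 17, 22, 24}

A ∪ B ∪ C = {12, 14, 16, 17, 22, 24}


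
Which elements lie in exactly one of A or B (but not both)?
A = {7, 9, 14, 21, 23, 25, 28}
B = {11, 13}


A △ B = (A \ B) ∪ (B \ A) = elements in exactly one of A or B
A \ B = {7, 9, 14, 21, 23, 25, 28}
B \ A = {11, 13}
A △ B = {7, 9, 11, 13, 14, 21, 23, 25, 28}

A △ B = {7, 9, 11, 13, 14, 21, 23, 25, 28}


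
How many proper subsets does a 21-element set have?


Total subsets = 2^n = 2^21 = 2097152
Proper subsets exclude the set itself: 2^n - 1
= 2097152 - 1
= 2097151

Number of proper subsets = 2097151


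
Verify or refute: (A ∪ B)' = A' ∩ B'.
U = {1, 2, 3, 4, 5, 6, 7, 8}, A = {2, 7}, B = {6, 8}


LHS: A ∪ B = {2, 6, 7, 8}
(A ∪ B)' = U \ (A ∪ B) = {1, 3, 4, 5}
A' = {1, 3, 4, 5, 6, 8}, B' = {1, 2, 3, 4, 5, 7}
Claimed RHS: A' ∩ B' = {1, 3, 4, 5}
Identity is VALID: LHS = RHS = {1, 3, 4, 5} ✓

Identity is valid. (A ∪ B)' = A' ∩ B' = {1, 3, 4, 5}


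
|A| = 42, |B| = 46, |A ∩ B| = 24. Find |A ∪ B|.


|A ∪ B| = |A| + |B| - |A ∩ B|
= 42 + 46 - 24
= 64

|A ∪ B| = 64


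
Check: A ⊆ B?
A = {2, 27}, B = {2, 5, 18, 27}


A ⊆ B means every element of A is in B.
All elements of A are in B.
So A ⊆ B.

Yes, A ⊆ B


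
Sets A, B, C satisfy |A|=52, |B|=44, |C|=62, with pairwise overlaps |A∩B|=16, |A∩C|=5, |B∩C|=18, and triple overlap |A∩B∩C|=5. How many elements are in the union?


|A∪B∪C| = |A|+|B|+|C| - |A∩B|-|A∩C|-|B∩C| + |A∩B∩C|
= 52+44+62 - 16-5-18 + 5
= 158 - 39 + 5
= 124

|A ∪ B ∪ C| = 124


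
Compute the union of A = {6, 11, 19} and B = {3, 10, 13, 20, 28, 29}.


A ∪ B = all elements in A or B (or both)
A = {6, 11, 19}
B = {3, 10, 13, 20, 28, 29}
A ∪ B = {3, 6, 10, 11, 13, 19, 20, 28, 29}

A ∪ B = {3, 6, 10, 11, 13, 19, 20, 28, 29}


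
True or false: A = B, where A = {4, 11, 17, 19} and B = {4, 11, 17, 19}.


Two sets are equal iff they have exactly the same elements.
A = {4, 11, 17, 19}
B = {4, 11, 17, 19}
Same elements → A = B

Yes, A = B


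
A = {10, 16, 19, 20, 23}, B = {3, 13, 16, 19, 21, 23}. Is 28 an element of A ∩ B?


A = {10, 16, 19, 20, 23}, B = {3, 13, 16, 19, 21, 23}
A ∩ B = elements in both A and B
A ∩ B = {16, 19, 23}
Checking if 28 ∈ A ∩ B
28 is not in A ∩ B → False

28 ∉ A ∩ B


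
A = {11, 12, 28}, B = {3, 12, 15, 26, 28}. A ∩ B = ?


A ∩ B = elements in both A and B
A = {11, 12, 28}
B = {3, 12, 15, 26, 28}
A ∩ B = {12, 28}

A ∩ B = {12, 28}


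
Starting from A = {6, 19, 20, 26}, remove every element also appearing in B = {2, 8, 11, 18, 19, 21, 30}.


A \ B = elements in A but not in B
A = {6, 19, 20, 26}
B = {2, 8, 11, 18, 19, 21, 30}
Remove from A any elements in B
A \ B = {6, 20, 26}

A \ B = {6, 20, 26}


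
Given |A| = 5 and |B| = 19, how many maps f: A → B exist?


Each of |A| = 5 inputs maps to any of |B| = 19 outputs.
# functions = |B|^|A| = 19^5
= 2476099

Number of functions = 2476099


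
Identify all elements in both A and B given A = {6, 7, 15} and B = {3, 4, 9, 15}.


A = {6, 7, 15}
B = {3, 4, 9, 15}
Region: in both A and B
Elements: {15}

Elements in both A and B: {15}


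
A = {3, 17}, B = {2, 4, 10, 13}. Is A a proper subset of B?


A ⊂ B requires: A ⊆ B AND A ≠ B.
A ⊆ B? No
A ⊄ B, so A is not a proper subset.

No, A is not a proper subset of B


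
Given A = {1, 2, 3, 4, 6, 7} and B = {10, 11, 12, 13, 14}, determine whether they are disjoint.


Disjoint means A ∩ B = ∅.
A ∩ B = ∅
A ∩ B = ∅, so A and B are disjoint.

Yes, A and B are disjoint


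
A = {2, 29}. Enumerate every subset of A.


|A| = 2, so |P(A)| = 2^2 = 4
Enumerate subsets by cardinality (0 to 2):
∅, {2}, {29}, {2, 29}

P(A) has 4 subsets: ∅, {2}, {29}, {2, 29}


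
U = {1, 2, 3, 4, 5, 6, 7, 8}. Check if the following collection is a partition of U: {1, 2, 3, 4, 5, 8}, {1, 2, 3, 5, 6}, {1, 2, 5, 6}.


A partition requires: (1) non-empty parts, (2) pairwise disjoint, (3) union = U
Parts: {1, 2, 3, 4, 5, 8}, {1, 2, 3, 5, 6}, {1, 2, 5, 6}
Union of parts: {1, 2, 3, 4, 5, 6, 8}
U = {1, 2, 3, 4, 5, 6, 7, 8}
All non-empty? True
Pairwise disjoint? False
Covers U? False

No, not a valid partition


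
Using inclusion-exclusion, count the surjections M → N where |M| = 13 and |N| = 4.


n = |M| = 13, k = |N| = 4. Surjections via inclusion-exclusion:
S(n,k) = Σ(-1)^i × C(k,i) × (k-i)^n, i=0 to k
i=0: (-1)^0×C(4,0)×4^13 = 67108864
i=1: (-1)^1×C(4,1)×3^13 = -6377292
i=2: (-1)^2×C(4,2)×2^13 = 49152
i=3: (-1)^3×C(4,3)×1^13 = -4
i=4: (-1)^4×C(4,4)×0^13 = 0
Total = 60780720

Number of surjections = 60780720


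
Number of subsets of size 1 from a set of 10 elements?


C(n,k) = n! / (k!(n-k)!)
C(10,1) = 10! / (1!9!)
= 10

C(10,1) = 10


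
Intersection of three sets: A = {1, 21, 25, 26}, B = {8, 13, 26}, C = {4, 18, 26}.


A ∩ B = {26}
(A ∩ B) ∩ C = {26}

A ∩ B ∩ C = {26}


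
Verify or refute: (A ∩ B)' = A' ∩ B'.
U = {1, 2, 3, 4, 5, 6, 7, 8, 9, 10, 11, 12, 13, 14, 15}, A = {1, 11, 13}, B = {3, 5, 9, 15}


LHS: A ∩ B = ∅
(A ∩ B)' = U \ (A ∩ B) = {1, 2, 3, 4, 5, 6, 7, 8, 9, 10, 11, 12, 13, 14, 15}
A' = {2, 3, 4, 5, 6, 7, 8, 9, 10, 12, 14, 15}, B' = {1, 2, 4, 6, 7, 8, 10, 11, 12, 13, 14}
Claimed RHS: A' ∩ B' = {2, 4, 6, 7, 8, 10, 12, 14}
Identity is INVALID: LHS = {1, 2, 3, 4, 5, 6, 7, 8, 9, 10, 11, 12, 13, 14, 15} but the RHS claimed here equals {2, 4, 6, 7, 8, 10, 12, 14}. The correct form is (A ∩ B)' = A' ∪ B'.

Identity is invalid: (A ∩ B)' = {1, 2, 3, 4, 5, 6, 7, 8, 9, 10, 11, 12, 13, 14, 15} but A' ∩ B' = {2, 4, 6, 7, 8, 10, 12, 14}. The correct De Morgan law is (A ∩ B)' = A' ∪ B'.


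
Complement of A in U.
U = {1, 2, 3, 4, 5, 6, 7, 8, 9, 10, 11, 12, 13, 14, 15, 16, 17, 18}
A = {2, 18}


Aᶜ = U \ A = elements in U but not in A
U = {1, 2, 3, 4, 5, 6, 7, 8, 9, 10, 11, 12, 13, 14, 15, 16, 17, 18}
A = {2, 18}
Aᶜ = {1, 3, 4, 5, 6, 7, 8, 9, 10, 11, 12, 13, 14, 15, 16, 17}

Aᶜ = {1, 3, 4, 5, 6, 7, 8, 9, 10, 11, 12, 13, 14, 15, 16, 17}


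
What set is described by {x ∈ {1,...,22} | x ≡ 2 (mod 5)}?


Checking each candidate:
Condition: x in {1,...,22} with x ≡ 2 (mod 5)
Result = {2, 7, 12, 17, 22}

{2, 7, 12, 17, 22}


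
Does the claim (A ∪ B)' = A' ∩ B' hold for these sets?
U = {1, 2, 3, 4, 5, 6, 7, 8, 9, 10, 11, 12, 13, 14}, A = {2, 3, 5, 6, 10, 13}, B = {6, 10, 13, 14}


LHS: A ∪ B = {2, 3, 5, 6, 10, 13, 14}
(A ∪ B)' = U \ (A ∪ B) = {1, 4, 7, 8, 9, 11, 12}
A' = {1, 4, 7, 8, 9, 11, 12, 14}, B' = {1, 2, 3, 4, 5, 7, 8, 9, 11, 12}
Claimed RHS: A' ∩ B' = {1, 4, 7, 8, 9, 11, 12}
Identity is VALID: LHS = RHS = {1, 4, 7, 8, 9, 11, 12} ✓

Identity is valid. (A ∪ B)' = A' ∩ B' = {1, 4, 7, 8, 9, 11, 12}


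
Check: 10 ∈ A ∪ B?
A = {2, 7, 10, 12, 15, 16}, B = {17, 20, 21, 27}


A = {2, 7, 10, 12, 15, 16}, B = {17, 20, 21, 27}
A ∪ B = all elements in A or B
A ∪ B = {2, 7, 10, 12, 15, 16, 17, 20, 21, 27}
Checking if 10 ∈ A ∪ B
10 is in A ∪ B → True

10 ∈ A ∪ B


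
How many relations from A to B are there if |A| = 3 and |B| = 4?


A relation from A to B is any subset of A × B.
|A × B| = 3 × 4 = 12
# relations = 2^|A × B| = 2^12 = 4096

Number of relations = 4096


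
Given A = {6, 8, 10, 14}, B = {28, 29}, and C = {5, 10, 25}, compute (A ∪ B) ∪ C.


A ∪ B = {6, 8, 10, 14, 28, 29}
(A ∪ B) ∪ C = {5, 6, 8, 10, 14, 25, 28, 29}

A ∪ B ∪ C = {5, 6, 8, 10, 14, 25, 28, 29}


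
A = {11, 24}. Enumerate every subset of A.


|A| = 2, so |P(A)| = 2^2 = 4
Enumerate subsets by cardinality (0 to 2):
∅, {11}, {24}, {11, 24}

P(A) has 4 subsets: ∅, {11}, {24}, {11, 24}


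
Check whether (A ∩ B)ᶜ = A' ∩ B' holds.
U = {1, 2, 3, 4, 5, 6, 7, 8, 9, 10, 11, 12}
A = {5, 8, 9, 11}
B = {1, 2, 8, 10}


LHS: A ∩ B = {8}
(A ∩ B)' = U \ (A ∩ B) = {1, 2, 3, 4, 5, 6, 7, 9, 10, 11, 12}
A' = {1, 2, 3, 4, 6, 7, 10, 12}, B' = {3, 4, 5, 6, 7, 9, 11, 12}
Claimed RHS: A' ∩ B' = {3, 4, 6, 7, 12}
Identity is INVALID: LHS = {1, 2, 3, 4, 5, 6, 7, 9, 10, 11, 12} but the RHS claimed here equals {3, 4, 6, 7, 12}. The correct form is (A ∩ B)' = A' ∪ B'.

Identity is invalid: (A ∩ B)' = {1, 2, 3, 4, 5, 6, 7, 9, 10, 11, 12} but A' ∩ B' = {3, 4, 6, 7, 12}. The correct De Morgan law is (A ∩ B)' = A' ∪ B'.


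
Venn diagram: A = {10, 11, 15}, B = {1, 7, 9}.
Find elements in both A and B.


A = {10, 11, 15}
B = {1, 7, 9}
Region: in both A and B
Elements: ∅

Elements in both A and B: ∅


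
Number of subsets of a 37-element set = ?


Number of subsets = 2^n
= 2^37
= 137438953472

|P(A)| = 137438953472


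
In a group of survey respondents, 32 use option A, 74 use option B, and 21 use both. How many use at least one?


|A ∪ B| = |A| + |B| - |A ∩ B|
= 32 + 74 - 21
= 85

|A ∪ B| = 85


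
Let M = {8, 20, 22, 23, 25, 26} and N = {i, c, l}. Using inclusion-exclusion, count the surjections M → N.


n = |M| = 6, k = |N| = 3. Surjections via inclusion-exclusion:
S(n,k) = Σ(-1)^i × C(k,i) × (k-i)^n, i=0 to k
i=0: (-1)^0×C(3,0)×3^6 = 729
i=1: (-1)^1×C(3,1)×2^6 = -192
i=2: (-1)^2×C(3,2)×1^6 = 3
i=3: (-1)^3×C(3,3)×0^6 = 0
Total = 540

Number of surjections = 540


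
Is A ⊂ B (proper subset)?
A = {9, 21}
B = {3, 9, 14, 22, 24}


A ⊂ B requires: A ⊆ B AND A ≠ B.
A ⊆ B? No
A ⊄ B, so A is not a proper subset.

No, A is not a proper subset of B


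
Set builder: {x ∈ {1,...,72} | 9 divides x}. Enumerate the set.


Checking each candidate:
Condition: multiples of 9 in {1,...,72}
Result = {9, 18, 27, 36, 45, 54, 63, 72}

{9, 18, 27, 36, 45, 54, 63, 72}


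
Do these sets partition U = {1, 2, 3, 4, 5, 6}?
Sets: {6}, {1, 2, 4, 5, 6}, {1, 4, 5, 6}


A partition requires: (1) non-empty parts, (2) pairwise disjoint, (3) union = U
Parts: {6}, {1, 2, 4, 5, 6}, {1, 4, 5, 6}
Union of parts: {1, 2, 4, 5, 6}
U = {1, 2, 3, 4, 5, 6}
All non-empty? True
Pairwise disjoint? False
Covers U? False

No, not a valid partition


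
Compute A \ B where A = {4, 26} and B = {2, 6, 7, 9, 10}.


A \ B = elements in A but not in B
A = {4, 26}
B = {2, 6, 7, 9, 10}
Remove from A any elements in B
A \ B = {4, 26}

A \ B = {4, 26}


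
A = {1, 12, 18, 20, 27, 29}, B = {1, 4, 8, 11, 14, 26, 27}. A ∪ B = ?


A ∪ B = all elements in A or B (or both)
A = {1, 12, 18, 20, 27, 29}
B = {1, 4, 8, 11, 14, 26, 27}
A ∪ B = {1, 4, 8, 11, 12, 14, 18, 20, 26, 27, 29}

A ∪ B = {1, 4, 8, 11, 12, 14, 18, 20, 26, 27, 29}


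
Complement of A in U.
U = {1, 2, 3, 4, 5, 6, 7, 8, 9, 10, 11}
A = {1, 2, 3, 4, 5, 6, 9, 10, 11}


Aᶜ = U \ A = elements in U but not in A
U = {1, 2, 3, 4, 5, 6, 7, 8, 9, 10, 11}
A = {1, 2, 3, 4, 5, 6, 9, 10, 11}
Aᶜ = {7, 8}

Aᶜ = {7, 8}


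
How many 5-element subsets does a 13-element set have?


C(n,k) = n! / (k!(n-k)!)
C(13,5) = 13! / (5!8!)
= 1287

C(13,5) = 1287


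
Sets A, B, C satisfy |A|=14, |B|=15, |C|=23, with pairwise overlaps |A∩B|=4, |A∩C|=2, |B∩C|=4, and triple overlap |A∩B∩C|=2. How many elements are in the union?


|A∪B∪C| = |A|+|B|+|C| - |A∩B|-|A∩C|-|B∩C| + |A∩B∩C|
= 14+15+23 - 4-2-4 + 2
= 52 - 10 + 2
= 44

|A ∪ B ∪ C| = 44


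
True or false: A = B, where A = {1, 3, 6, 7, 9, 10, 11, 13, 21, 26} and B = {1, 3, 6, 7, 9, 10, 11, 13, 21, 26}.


Two sets are equal iff they have exactly the same elements.
A = {1, 3, 6, 7, 9, 10, 11, 13, 21, 26}
B = {1, 3, 6, 7, 9, 10, 11, 13, 21, 26}
Same elements → A = B

Yes, A = B


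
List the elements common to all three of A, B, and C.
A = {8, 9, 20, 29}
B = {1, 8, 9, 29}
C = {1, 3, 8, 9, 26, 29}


A ∩ B = {8, 9, 29}
(A ∩ B) ∩ C = {8, 9, 29}

A ∩ B ∩ C = {8, 9, 29}


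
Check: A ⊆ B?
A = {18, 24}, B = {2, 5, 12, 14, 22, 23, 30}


A ⊆ B means every element of A is in B.
Elements in A not in B: {18, 24}
So A ⊄ B.

No, A ⊄ B


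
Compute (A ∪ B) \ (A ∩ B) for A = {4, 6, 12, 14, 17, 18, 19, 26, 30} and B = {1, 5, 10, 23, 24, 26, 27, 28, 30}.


A △ B = (A \ B) ∪ (B \ A) = elements in exactly one of A or B
A \ B = {4, 6, 12, 14, 17, 18, 19}
B \ A = {1, 5, 10, 23, 24, 27, 28}
A △ B = {1, 4, 5, 6, 10, 12, 14, 17, 18, 19, 23, 24, 27, 28}

A △ B = {1, 4, 5, 6, 10, 12, 14, 17, 18, 19, 23, 24, 27, 28}


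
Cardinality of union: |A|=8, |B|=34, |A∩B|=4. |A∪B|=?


|A ∪ B| = |A| + |B| - |A ∩ B|
= 8 + 34 - 4
= 38

|A ∪ B| = 38


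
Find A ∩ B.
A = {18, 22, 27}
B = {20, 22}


A ∩ B = elements in both A and B
A = {18, 22, 27}
B = {20, 22}
A ∩ B = {22}

A ∩ B = {22}


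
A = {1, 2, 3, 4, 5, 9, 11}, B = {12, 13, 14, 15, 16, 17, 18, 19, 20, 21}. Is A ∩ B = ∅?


Disjoint means A ∩ B = ∅.
A ∩ B = ∅
A ∩ B = ∅, so A and B are disjoint.

Yes, A and B are disjoint


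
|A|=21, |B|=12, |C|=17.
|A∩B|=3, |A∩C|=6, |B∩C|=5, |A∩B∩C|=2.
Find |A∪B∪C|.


|A∪B∪C| = |A|+|B|+|C| - |A∩B|-|A∩C|-|B∩C| + |A∩B∩C|
= 21+12+17 - 3-6-5 + 2
= 50 - 14 + 2
= 38

|A ∪ B ∪ C| = 38


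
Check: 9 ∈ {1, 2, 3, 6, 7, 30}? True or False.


A = {1, 2, 3, 6, 7, 30}
Checking if 9 is in A
9 is not in A → False

9 ∉ A


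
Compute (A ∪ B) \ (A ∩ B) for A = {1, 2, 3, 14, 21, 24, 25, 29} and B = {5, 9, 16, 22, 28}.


A △ B = (A \ B) ∪ (B \ A) = elements in exactly one of A or B
A \ B = {1, 2, 3, 14, 21, 24, 25, 29}
B \ A = {5, 9, 16, 22, 28}
A △ B = {1, 2, 3, 5, 9, 14, 16, 21, 22, 24, 25, 28, 29}

A △ B = {1, 2, 3, 5, 9, 14, 16, 21, 22, 24, 25, 28, 29}


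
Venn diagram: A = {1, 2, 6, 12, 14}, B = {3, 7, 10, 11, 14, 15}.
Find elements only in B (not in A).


A = {1, 2, 6, 12, 14}
B = {3, 7, 10, 11, 14, 15}
Region: only in B (not in A)
Elements: {3, 7, 10, 11, 15}

Elements only in B (not in A): {3, 7, 10, 11, 15}


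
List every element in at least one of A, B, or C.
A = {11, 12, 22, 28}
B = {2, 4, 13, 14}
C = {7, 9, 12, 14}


A ∪ B = {2, 4, 11, 12, 13, 14, 22, 28}
(A ∪ B) ∪ C = {2, 4, 7, 9, 11, 12, 13, 14, 22, 28}

A ∪ B ∪ C = {2, 4, 7, 9, 11, 12, 13, 14, 22, 28}


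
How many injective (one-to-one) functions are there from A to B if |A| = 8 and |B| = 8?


An injection sends each of |A| = 8 inputs to a distinct output in B.
# injections = |B|·(|B|-1)·…·(|B|-|A|+1) = 8! / (8 - 8)!
= 8 × 7 × 6 × 5 × 4 × 3 × 2 × 1
= 40320

Number of injections = 40320


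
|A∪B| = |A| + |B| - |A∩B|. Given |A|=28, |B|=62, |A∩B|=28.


|A ∪ B| = |A| + |B| - |A ∩ B|
= 28 + 62 - 28
= 62

|A ∪ B| = 62


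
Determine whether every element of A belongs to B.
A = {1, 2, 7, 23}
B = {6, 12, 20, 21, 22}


A ⊆ B means every element of A is in B.
Elements in A not in B: {1, 2, 7, 23}
So A ⊄ B.

No, A ⊄ B


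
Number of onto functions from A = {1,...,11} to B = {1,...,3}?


n = |A| = 11, k = |B| = 3. Surjections via inclusion-exclusion:
S(n,k) = Σ(-1)^i × C(k,i) × (k-i)^n, i=0 to k
i=0: (-1)^0×C(3,0)×3^11 = 177147
i=1: (-1)^1×C(3,1)×2^11 = -6144
i=2: (-1)^2×C(3,2)×1^11 = 3
i=3: (-1)^3×C(3,3)×0^11 = 0
Total = 171006

Number of surjections = 171006


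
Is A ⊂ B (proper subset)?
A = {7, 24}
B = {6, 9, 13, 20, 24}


A ⊂ B requires: A ⊆ B AND A ≠ B.
A ⊆ B? No
A ⊄ B, so A is not a proper subset.

No, A is not a proper subset of B


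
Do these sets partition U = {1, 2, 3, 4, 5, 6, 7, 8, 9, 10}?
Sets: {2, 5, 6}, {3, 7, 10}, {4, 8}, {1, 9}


A partition requires: (1) non-empty parts, (2) pairwise disjoint, (3) union = U
Parts: {2, 5, 6}, {3, 7, 10}, {4, 8}, {1, 9}
Union of parts: {1, 2, 3, 4, 5, 6, 7, 8, 9, 10}
U = {1, 2, 3, 4, 5, 6, 7, 8, 9, 10}
All non-empty? True
Pairwise disjoint? True
Covers U? True

Yes, valid partition


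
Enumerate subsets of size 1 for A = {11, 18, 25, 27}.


|A| = 4, so A has C(4,1) = 4 subsets of size 1.
Enumerate by choosing 1 elements from A at a time:
{11}, {18}, {25}, {27}

1-element subsets (4 total): {11}, {18}, {25}, {27}


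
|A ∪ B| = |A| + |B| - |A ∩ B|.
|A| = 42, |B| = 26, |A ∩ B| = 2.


|A ∪ B| = |A| + |B| - |A ∩ B|
= 42 + 26 - 2
= 66

|A ∪ B| = 66


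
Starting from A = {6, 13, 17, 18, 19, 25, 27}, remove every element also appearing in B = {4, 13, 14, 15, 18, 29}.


A \ B = elements in A but not in B
A = {6, 13, 17, 18, 19, 25, 27}
B = {4, 13, 14, 15, 18, 29}
Remove from A any elements in B
A \ B = {6, 17, 19, 25, 27}

A \ B = {6, 17, 19, 25, 27}


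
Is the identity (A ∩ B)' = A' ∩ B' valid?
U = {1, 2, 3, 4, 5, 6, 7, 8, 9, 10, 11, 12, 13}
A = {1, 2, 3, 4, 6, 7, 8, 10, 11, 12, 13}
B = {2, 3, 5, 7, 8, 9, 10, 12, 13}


LHS: A ∩ B = {2, 3, 7, 8, 10, 12, 13}
(A ∩ B)' = U \ (A ∩ B) = {1, 4, 5, 6, 9, 11}
A' = {5, 9}, B' = {1, 4, 6, 11}
Claimed RHS: A' ∩ B' = ∅
Identity is INVALID: LHS = {1, 4, 5, 6, 9, 11} but the RHS claimed here equals ∅. The correct form is (A ∩ B)' = A' ∪ B'.

Identity is invalid: (A ∩ B)' = {1, 4, 5, 6, 9, 11} but A' ∩ B' = ∅. The correct De Morgan law is (A ∩ B)' = A' ∪ B'.


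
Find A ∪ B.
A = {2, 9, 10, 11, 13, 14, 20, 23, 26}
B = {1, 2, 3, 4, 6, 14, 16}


A ∪ B = all elements in A or B (or both)
A = {2, 9, 10, 11, 13, 14, 20, 23, 26}
B = {1, 2, 3, 4, 6, 14, 16}
A ∪ B = {1, 2, 3, 4, 6, 9, 10, 11, 13, 14, 16, 20, 23, 26}

A ∪ B = {1, 2, 3, 4, 6, 9, 10, 11, 13, 14, 16, 20, 23, 26}


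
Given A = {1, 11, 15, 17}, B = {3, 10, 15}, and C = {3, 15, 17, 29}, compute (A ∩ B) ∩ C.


A ∩ B = {15}
(A ∩ B) ∩ C = {15}

A ∩ B ∩ C = {15}


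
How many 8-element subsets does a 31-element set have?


C(n,k) = n! / (k!(n-k)!)
C(31,8) = 31! / (8!23!)
= 7888725

C(31,8) = 7888725


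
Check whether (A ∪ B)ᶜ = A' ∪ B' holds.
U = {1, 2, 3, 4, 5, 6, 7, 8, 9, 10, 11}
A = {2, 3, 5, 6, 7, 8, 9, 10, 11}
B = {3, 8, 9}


LHS: A ∪ B = {2, 3, 5, 6, 7, 8, 9, 10, 11}
(A ∪ B)' = U \ (A ∪ B) = {1, 4}
A' = {1, 4}, B' = {1, 2, 4, 5, 6, 7, 10, 11}
Claimed RHS: A' ∪ B' = {1, 2, 4, 5, 6, 7, 10, 11}
Identity is INVALID: LHS = {1, 4} but the RHS claimed here equals {1, 2, 4, 5, 6, 7, 10, 11}. The correct form is (A ∪ B)' = A' ∩ B'.

Identity is invalid: (A ∪ B)' = {1, 4} but A' ∪ B' = {1, 2, 4, 5, 6, 7, 10, 11}. The correct De Morgan law is (A ∪ B)' = A' ∩ B'.


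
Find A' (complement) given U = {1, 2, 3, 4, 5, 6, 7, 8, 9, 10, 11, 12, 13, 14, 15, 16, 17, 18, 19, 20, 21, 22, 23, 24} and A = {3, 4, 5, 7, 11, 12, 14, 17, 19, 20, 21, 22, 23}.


Aᶜ = U \ A = elements in U but not in A
U = {1, 2, 3, 4, 5, 6, 7, 8, 9, 10, 11, 12, 13, 14, 15, 16, 17, 18, 19, 20, 21, 22, 23, 24}
A = {3, 4, 5, 7, 11, 12, 14, 17, 19, 20, 21, 22, 23}
Aᶜ = {1, 2, 6, 8, 9, 10, 13, 15, 16, 18, 24}

Aᶜ = {1, 2, 6, 8, 9, 10, 13, 15, 16, 18, 24}


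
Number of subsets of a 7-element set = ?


Number of subsets = 2^n
= 2^7
= 128

|P(A)| = 128


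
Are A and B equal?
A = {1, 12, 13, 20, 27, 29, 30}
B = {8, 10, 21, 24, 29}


Two sets are equal iff they have exactly the same elements.
A = {1, 12, 13, 20, 27, 29, 30}
B = {8, 10, 21, 24, 29}
Differences: {1, 8, 10, 12, 13, 20, 21, 24, 27, 30}
A ≠ B

No, A ≠ B


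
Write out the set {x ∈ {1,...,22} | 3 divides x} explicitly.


Checking each candidate:
Condition: multiples of 3 in {1,...,22}
Result = {3, 6, 9, 12, 15, 18, 21}

{3, 6, 9, 12, 15, 18, 21}


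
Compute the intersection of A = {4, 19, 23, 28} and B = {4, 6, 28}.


A ∩ B = elements in both A and B
A = {4, 19, 23, 28}
B = {4, 6, 28}
A ∩ B = {4, 28}

A ∩ B = {4, 28}


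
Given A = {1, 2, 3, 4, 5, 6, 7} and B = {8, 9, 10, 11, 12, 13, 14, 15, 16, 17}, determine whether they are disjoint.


Disjoint means A ∩ B = ∅.
A ∩ B = ∅
A ∩ B = ∅, so A and B are disjoint.

Yes, A and B are disjoint


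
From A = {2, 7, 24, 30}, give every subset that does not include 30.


A subset of A that omits 30 is a subset of A \ {30}, so there are 2^(n-1) = 2^3 = 8 of them.
Subsets excluding 30: ∅, {2}, {7}, {24}, {2, 7}, {2, 24}, {7, 24}, {2, 7, 24}

Subsets excluding 30 (8 total): ∅, {2}, {7}, {24}, {2, 7}, {2, 24}, {7, 24}, {2, 7, 24}


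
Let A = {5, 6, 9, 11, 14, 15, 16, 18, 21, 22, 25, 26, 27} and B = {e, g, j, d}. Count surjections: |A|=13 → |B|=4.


n = |A| = 13, k = |B| = 4. Surjections via inclusion-exclusion:
S(n,k) = Σ(-1)^i × C(k,i) × (k-i)^n, i=0 to k
i=0: (-1)^0×C(4,0)×4^13 = 67108864
i=1: (-1)^1×C(4,1)×3^13 = -6377292
i=2: (-1)^2×C(4,2)×2^13 = 49152
i=3: (-1)^3×C(4,3)×1^13 = -4
i=4: (-1)^4×C(4,4)×0^13 = 0
Total = 60780720

Number of surjections = 60780720


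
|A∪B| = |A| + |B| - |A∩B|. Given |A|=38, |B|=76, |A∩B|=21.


|A ∪ B| = |A| + |B| - |A ∩ B|
= 38 + 76 - 21
= 93

|A ∪ B| = 93


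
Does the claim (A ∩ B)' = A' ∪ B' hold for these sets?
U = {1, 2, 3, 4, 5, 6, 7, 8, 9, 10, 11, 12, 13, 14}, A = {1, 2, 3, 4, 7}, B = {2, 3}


LHS: A ∩ B = {2, 3}
(A ∩ B)' = U \ (A ∩ B) = {1, 4, 5, 6, 7, 8, 9, 10, 11, 12, 13, 14}
A' = {5, 6, 8, 9, 10, 11, 12, 13, 14}, B' = {1, 4, 5, 6, 7, 8, 9, 10, 11, 12, 13, 14}
Claimed RHS: A' ∪ B' = {1, 4, 5, 6, 7, 8, 9, 10, 11, 12, 13, 14}
Identity is VALID: LHS = RHS = {1, 4, 5, 6, 7, 8, 9, 10, 11, 12, 13, 14} ✓

Identity is valid. (A ∩ B)' = A' ∪ B' = {1, 4, 5, 6, 7, 8, 9, 10, 11, 12, 13, 14}


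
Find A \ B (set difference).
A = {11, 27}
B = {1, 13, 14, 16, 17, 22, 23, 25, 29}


A \ B = elements in A but not in B
A = {11, 27}
B = {1, 13, 14, 16, 17, 22, 23, 25, 29}
Remove from A any elements in B
A \ B = {11, 27}

A \ B = {11, 27}


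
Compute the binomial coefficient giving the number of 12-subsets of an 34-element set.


C(n,k) = n! / (k!(n-k)!)
C(34,12) = 34! / (12!22!)
= 548354040

C(34,12) = 548354040


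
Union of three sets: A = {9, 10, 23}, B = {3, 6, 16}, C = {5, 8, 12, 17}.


A ∪ B = {3, 6, 9, 10, 16, 23}
(A ∪ B) ∪ C = {3, 5, 6, 8, 9, 10, 12, 16, 17, 23}

A ∪ B ∪ C = {3, 5, 6, 8, 9, 10, 12, 16, 17, 23}


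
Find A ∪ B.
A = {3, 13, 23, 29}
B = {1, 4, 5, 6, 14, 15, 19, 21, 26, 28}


A ∪ B = all elements in A or B (or both)
A = {3, 13, 23, 29}
B = {1, 4, 5, 6, 14, 15, 19, 21, 26, 28}
A ∪ B = {1, 3, 4, 5, 6, 13, 14, 15, 19, 21, 23, 26, 28, 29}

A ∪ B = {1, 3, 4, 5, 6, 13, 14, 15, 19, 21, 23, 26, 28, 29}


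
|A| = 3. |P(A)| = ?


Number of subsets = 2^n
= 2^3
= 8

|P(A)| = 8


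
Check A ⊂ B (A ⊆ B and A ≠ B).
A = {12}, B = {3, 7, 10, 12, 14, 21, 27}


A ⊂ B requires: A ⊆ B AND A ≠ B.
A ⊆ B? Yes
A = B? No
A ⊂ B: Yes (A is a proper subset of B)

Yes, A ⊂ B


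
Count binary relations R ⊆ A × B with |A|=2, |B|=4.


A relation from A to B is any subset of A × B.
|A × B| = 2 × 4 = 8
# relations = 2^|A × B| = 2^8 = 256

Number of relations = 256


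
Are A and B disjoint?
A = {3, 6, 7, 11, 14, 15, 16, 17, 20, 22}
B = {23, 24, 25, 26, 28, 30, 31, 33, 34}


Disjoint means A ∩ B = ∅.
A ∩ B = ∅
A ∩ B = ∅, so A and B are disjoint.

Yes, A and B are disjoint


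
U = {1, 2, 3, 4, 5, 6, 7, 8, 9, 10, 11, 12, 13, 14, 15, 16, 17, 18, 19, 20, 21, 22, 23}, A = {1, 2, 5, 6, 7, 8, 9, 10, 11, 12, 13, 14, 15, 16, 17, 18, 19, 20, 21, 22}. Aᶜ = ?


Aᶜ = U \ A = elements in U but not in A
U = {1, 2, 3, 4, 5, 6, 7, 8, 9, 10, 11, 12, 13, 14, 15, 16, 17, 18, 19, 20, 21, 22, 23}
A = {1, 2, 5, 6, 7, 8, 9, 10, 11, 12, 13, 14, 15, 16, 17, 18, 19, 20, 21, 22}
Aᶜ = {3, 4, 23}

Aᶜ = {3, 4, 23}


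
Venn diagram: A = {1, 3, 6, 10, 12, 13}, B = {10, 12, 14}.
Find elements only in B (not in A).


A = {1, 3, 6, 10, 12, 13}
B = {10, 12, 14}
Region: only in B (not in A)
Elements: {14}

Elements only in B (not in A): {14}


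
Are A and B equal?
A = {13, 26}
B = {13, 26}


Two sets are equal iff they have exactly the same elements.
A = {13, 26}
B = {13, 26}
Same elements → A = B

Yes, A = B


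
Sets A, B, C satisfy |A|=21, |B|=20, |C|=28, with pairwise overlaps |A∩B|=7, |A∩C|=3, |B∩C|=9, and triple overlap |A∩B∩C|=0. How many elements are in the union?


|A∪B∪C| = |A|+|B|+|C| - |A∩B|-|A∩C|-|B∩C| + |A∩B∩C|
= 21+20+28 - 7-3-9 + 0
= 69 - 19 + 0
= 50

|A ∪ B ∪ C| = 50


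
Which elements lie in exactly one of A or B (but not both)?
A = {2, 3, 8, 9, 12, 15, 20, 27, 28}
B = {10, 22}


A △ B = (A \ B) ∪ (B \ A) = elements in exactly one of A or B
A \ B = {2, 3, 8, 9, 12, 15, 20, 27, 28}
B \ A = {10, 22}
A △ B = {2, 3, 8, 9, 10, 12, 15, 20, 22, 27, 28}

A △ B = {2, 3, 8, 9, 10, 12, 15, 20, 22, 27, 28}


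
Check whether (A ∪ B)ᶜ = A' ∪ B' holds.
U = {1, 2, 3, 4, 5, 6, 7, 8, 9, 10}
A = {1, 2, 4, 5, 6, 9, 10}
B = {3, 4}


LHS: A ∪ B = {1, 2, 3, 4, 5, 6, 9, 10}
(A ∪ B)' = U \ (A ∪ B) = {7, 8}
A' = {3, 7, 8}, B' = {1, 2, 5, 6, 7, 8, 9, 10}
Claimed RHS: A' ∪ B' = {1, 2, 3, 5, 6, 7, 8, 9, 10}
Identity is INVALID: LHS = {7, 8} but the RHS claimed here equals {1, 2, 3, 5, 6, 7, 8, 9, 10}. The correct form is (A ∪ B)' = A' ∩ B'.

Identity is invalid: (A ∪ B)' = {7, 8} but A' ∪ B' = {1, 2, 3, 5, 6, 7, 8, 9, 10}. The correct De Morgan law is (A ∪ B)' = A' ∩ B'.
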